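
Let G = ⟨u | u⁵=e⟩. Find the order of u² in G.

Compute successive powers until reaching e:
  (u²)¹ = u², (u²)² = u⁴, (u²)³ = u, (u²)⁴ = u³, (u²)⁵ = e.
The smallest positive k with (u²)ᵏ = e is 5.

Answer: 5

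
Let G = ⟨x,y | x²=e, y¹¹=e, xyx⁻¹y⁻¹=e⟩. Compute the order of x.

Compute successive powers until reaching e:
  x¹ = x, x² = e.
The smallest positive k with xᵏ = e is 2.

Answer: 2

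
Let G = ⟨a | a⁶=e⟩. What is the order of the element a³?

Compute successive powers until reaching e:
  (a³)¹ = a³, (a³)² = e.
The smallest positive k with (a³)ᵏ = e is 2.

Answer: 2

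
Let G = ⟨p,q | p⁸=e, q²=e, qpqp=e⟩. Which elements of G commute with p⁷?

⟨p⁷⟩ ⊆ C_G(p⁷) since powers of p⁷ commute with p⁷; so |C_G(p⁷)| ≥ |⟨p⁷⟩| = 8.
By orbit–stabilizer, |C_G(p⁷)| = |G| / |conj. class of p⁷| = 16 / 2 = 8.
The 8 elements commuting with p⁷ are {e, p, p², p³, p⁴, p⁵, p⁶, p⁷}.

Answer: {e, p, p², p³, p⁴, p⁵, p⁶, p⁷}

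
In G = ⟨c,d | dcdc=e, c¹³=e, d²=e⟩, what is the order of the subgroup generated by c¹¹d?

|⟨c¹¹d⟩| equals the order of c¹¹d. Compute successive powers until reaching e:
  (c¹¹d)¹ = c¹¹d, (c¹¹d)² = e.
The smallest positive k with (c¹¹d)ᵏ = e is 2, so |⟨c¹¹d⟩| = 2.

Answer: 2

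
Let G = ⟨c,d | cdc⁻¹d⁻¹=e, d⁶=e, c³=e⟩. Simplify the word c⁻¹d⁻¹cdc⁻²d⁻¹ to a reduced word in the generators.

Multiply left to right, reducing at each step:
  (c²) · d⁻¹ = c²d⁵
  (c²d⁵) · c = d⁵
  (d⁵) · d = e
  e · c⁻² = c
  c · d⁻¹ = cd⁵

Answer: cd⁵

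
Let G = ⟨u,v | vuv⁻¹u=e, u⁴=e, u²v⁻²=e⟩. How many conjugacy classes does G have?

The conjugacy classes (representative and size) are:
  [e] (size 1), [u³] (size 2), [u²] (size 1), [v⁻¹] (size 2), [uv] (size 2).
Class equation: 1 + 2 + 1 + 2 + 2 = 8 = |G|. So G has 5 conjugacy classes.

Answer: 5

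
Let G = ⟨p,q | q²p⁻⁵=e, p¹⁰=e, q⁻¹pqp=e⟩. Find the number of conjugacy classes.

The conjugacy classes (representative and size) are:
  [e] (size 1), [p] (size 2), [p⁸] (size 2), [p⁷] (size 2), [p⁴] (size 2), [p⁵] (size 1), [p⁴q] (size 5), [p²q⁻¹] (size 5).
Class equation: 1 + 2 + 2 + 2 + 2 + 1 + 5 + 5 = 20 = |G|. So G has 8 conjugacy classes.

Answer: 8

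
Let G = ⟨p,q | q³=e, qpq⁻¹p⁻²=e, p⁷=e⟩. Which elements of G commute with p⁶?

⟨p⁶⟩ ⊆ C_G(p⁶) since powers of p⁶ commute with p⁶; so |C_G(p⁶)| ≥ |⟨p⁶⟩| = 7.
By orbit–stabilizer, |C_G(p⁶)| = |G| / |conj. class of p⁶| = 21 / 3 = 7.
The 7 elements commuting with p⁶ are {e, p, p², p³, p⁴, p⁵, p⁶}.

Answer: {e, p, p², p³, p⁴, p⁵, p⁶}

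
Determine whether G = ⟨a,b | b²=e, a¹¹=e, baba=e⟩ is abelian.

a·b = ab but b·a = a¹⁰b, so a·b ≠ b·a and G is not abelian.

Answer: No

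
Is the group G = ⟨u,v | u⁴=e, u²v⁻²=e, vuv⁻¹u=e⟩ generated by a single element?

Every cyclic group is abelian. But u·v = uv while v·u = uv⁻¹, so u·v ≠ v·u and G is not abelian. Hence G is not cyclic.

Answer: No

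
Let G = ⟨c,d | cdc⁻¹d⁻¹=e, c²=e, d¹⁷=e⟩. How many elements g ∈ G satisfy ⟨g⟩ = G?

G is cyclic of order 34. An element generates G iff its order is 34, and a cyclic group of order 34 has exactly φ(34) = 16 such elements.

Answer: 16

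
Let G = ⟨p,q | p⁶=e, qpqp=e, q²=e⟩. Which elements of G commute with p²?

⟨p²⟩ ⊆ C_G(p²) since powers of p² commute with p²; so |C_G(p²)| ≥ |⟨p²⟩| = 3.
By orbit–stabilizer, |C_G(p²)| = |G| / |conj. class of p²| = 12 / 2 = 6.
The 6 elements commuting with p² are {e, p, p², p³, p⁴, p⁵}.

Answer: {e, p, p², p³, p⁴, p⁵}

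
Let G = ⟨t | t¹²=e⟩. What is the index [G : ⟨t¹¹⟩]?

First find ord(t¹¹) by computing successive powers:
  (t¹¹)¹ = t¹¹, (t¹¹)² = t¹⁰, (t¹¹)³ = t⁹, (t¹¹)⁴ = t⁸, (t¹¹)⁵ = t⁷, (t¹¹)⁶ = t⁶, (t¹¹)⁷ = t⁵, (t¹¹)⁸ = t⁴, (t¹¹)⁹ = t³, (t¹¹)¹⁰ = t², (t¹¹)¹¹ = t, (t¹¹)¹² = e.
So |⟨t¹¹⟩| = ord(t¹¹) = 12. With |G| = 12, by Lagrange [G : ⟨t¹¹⟩] = 12/12 = 1.

Answer: 1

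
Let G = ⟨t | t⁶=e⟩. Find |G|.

G is generated by a single element, so G is cyclic. The relator gives t⁶ = e and no smaller power is forced to be e, so the 6 powers {e, t, t², t³, t⁴, t⁵} are distinct. Hence |G| = 6.

Answer: 6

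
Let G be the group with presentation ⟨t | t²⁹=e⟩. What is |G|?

G is generated by a single element, so G is cyclic. The relator gives t²⁹ = e and no smaller power is forced to be e, so the 29 powers {e, t, t², t³, t⁴, t⁵, t⁶, t⁷, t⁸, t⁹, t²², t²³, t²¹, t²⁰, t²⁴, t²⁵, t²⁶, t²⁷, t²⁸, t¹², t¹³, t¹¹, t¹⁰, t¹⁴, t¹⁵, t¹⁶, t¹⁷, t¹⁸, t¹⁹} are distinct. Hence |G| = 29.

Answer: 29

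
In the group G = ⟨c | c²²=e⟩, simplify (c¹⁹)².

Compute successive powers of (c¹⁹), reducing at each step:
  (c¹⁹)²: (c¹⁹) · c¹⁹ = c¹⁶

Answer: c¹⁶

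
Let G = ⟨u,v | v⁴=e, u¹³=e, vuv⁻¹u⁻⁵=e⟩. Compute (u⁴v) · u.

Compute (u⁴v) · u by multiplying left to right and reducing via the relations at each step:
  (u⁴v) · u = u⁹v

Answer: u⁹v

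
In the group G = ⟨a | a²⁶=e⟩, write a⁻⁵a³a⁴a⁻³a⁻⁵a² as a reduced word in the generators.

Multiply left to right, reducing at each step:
  (a²¹) · a³ = a²⁴
  (a²⁴) · a⁴ = a²
  (a²) · a⁻³ = a²⁵
  (a²⁵) · a⁻⁵ = a²⁰
  (a²⁰) · a² = a²²

Answer: a²²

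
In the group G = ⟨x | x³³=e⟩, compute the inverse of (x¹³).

The order of (x¹³) is 33 (smallest k with (x¹³)ᵏ = e), so (x¹³)⁻¹ = (x¹³)³² = x²⁰.
Check: (x¹³) · (x²⁰) → (x¹³) · x²⁰ = e, giving e as required.

Answer: x²⁰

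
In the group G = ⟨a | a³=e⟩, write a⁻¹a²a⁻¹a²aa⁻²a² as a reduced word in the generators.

Multiply left to right, reducing at each step:
  (a²) · a² = a
  a · a⁻¹ = e
  e · a² = a²
  (a²) · a = e
  e · a⁻² = a
  a · a² = e

Answer: e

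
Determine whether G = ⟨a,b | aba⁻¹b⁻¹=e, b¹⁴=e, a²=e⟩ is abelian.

Each pair of generators commutes: a·b = ab = b·a. Since the generators pairwise commute, every element of G commutes with every other, so G is abelian.

Answer: Yes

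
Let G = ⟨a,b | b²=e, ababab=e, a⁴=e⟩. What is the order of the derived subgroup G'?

G' = [G, G] is generated by all commutators. The generator-pair commutators are: [a, b] = a²ba.
The subgroup they normally generate is {e, a², ab, ba³, a²ba, a³b, a²ba³, ba, aba², ba²b, a²ba²b, a³ba²}, of order 12.
Check: |G/G'| = 24/12 = 2 is the order of the abelianisation.

Answer: 12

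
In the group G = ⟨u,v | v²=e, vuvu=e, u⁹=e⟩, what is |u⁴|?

Compute successive powers until reaching e:
  (u⁴)¹ = u⁴, (u⁴)² = u⁸, (u⁴)³ = u³, (u⁴)⁴ = u⁷, (u⁴)⁵ = u², (u⁴)⁶ = u⁶, (u⁴)⁷ = u, (u⁴)⁸ = u⁵, (u⁴)⁹ = e.
The smallest positive k with (u⁴)ᵏ = e is 9.

Answer: 9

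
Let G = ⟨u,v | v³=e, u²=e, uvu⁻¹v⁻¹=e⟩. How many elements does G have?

Enumerate words in the generators, reducing via the relations: the distinct elements are
  {e, u, v, uv, v², uv²}.
No further products give new elements, so |G| = 6.

Answer: 6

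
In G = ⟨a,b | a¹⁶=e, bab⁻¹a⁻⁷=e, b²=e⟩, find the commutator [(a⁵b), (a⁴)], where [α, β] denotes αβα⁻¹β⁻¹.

[(a⁵b), (a⁴)] = (a⁵b)·(a⁴)·(a⁵b)⁻¹·(a⁴)⁻¹.
  (a⁵b) · (a⁴) = ab
  (ab) · (a¹³b) = a¹²
  (a¹²) · (a¹²) = a⁸

Answer: a⁸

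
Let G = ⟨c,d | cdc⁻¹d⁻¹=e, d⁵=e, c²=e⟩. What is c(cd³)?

Compute c · (cd³) by multiplying left to right and reducing via the relations at each step:
  c · c = e
  e · d³ = d³

Answer: d³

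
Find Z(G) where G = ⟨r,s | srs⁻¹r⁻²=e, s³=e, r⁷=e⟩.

An element z ∈ Z(G) iff z commutes with every generator.
For example e is central: e·r = r = r·e; e·s = s = s·e.
Whereas r ∉ Z(G) since r·s = rs ≠ r²s = s·r.
Checking each of the 21 elements this way gives Z(G) = {e}, of order 1.

Answer: {e}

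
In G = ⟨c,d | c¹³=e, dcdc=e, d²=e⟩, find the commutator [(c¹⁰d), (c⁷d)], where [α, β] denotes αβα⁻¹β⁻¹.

[(c¹⁰d), (c⁷d)] = (c¹⁰d)·(c⁷d)·(c¹⁰d)⁻¹·(c⁷d)⁻¹.
  (c¹⁰d) · (c⁷d) = c³
  (c³) · (c¹⁰d) = d
  d · (c⁷d) = c⁶

Answer: c⁶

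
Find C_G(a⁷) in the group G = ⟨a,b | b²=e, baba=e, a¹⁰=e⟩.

⟨a⁷⟩ ⊆ C_G(a⁷) since powers of a⁷ commute with a⁷; so |C_G(a⁷)| ≥ |⟨a⁷⟩| = 10.
By orbit–stabilizer, |C_G(a⁷)| = |G| / |conj. class of a⁷| = 20 / 2 = 10.
The 10 elements commuting with a⁷ are {e, a, a², a³, a⁴, a⁵, a⁶, a⁷, a⁸, a⁹}.

Answer: {e, a, a², a³, a⁴, a⁵, a⁶, a⁷, a⁸, a⁹}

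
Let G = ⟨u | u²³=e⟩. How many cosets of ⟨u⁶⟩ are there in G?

First find ord(u⁶) by computing successive powers:
  (u⁶)¹ = u⁶, (u⁶)² = u¹², (u⁶)³ = u¹⁸, (u⁶)⁴ = u, (u⁶)⁵ = u⁷, (u⁶)⁶ = u¹³, (u⁶)⁷ = u¹⁹, (u⁶)⁸ = u², (u⁶)⁹ = u⁸, (u⁶)¹⁰ = u¹⁴, (u⁶)¹¹ = u²⁰, (u⁶)¹² = u³, (u⁶)¹³ = u⁹, (u⁶)¹⁴ = u¹⁵, (u⁶)¹⁵ = u²¹, (u⁶)¹⁶ = u⁴, (u⁶)¹⁷ = u¹⁰, (u⁶)¹⁸ = u¹⁶, (u⁶)¹⁹ = u²², (u⁶)²⁰ = u⁵, (u⁶)²¹ = u¹¹, (u⁶)²² = u¹⁷, (u⁶)²³ = e.
So |⟨u⁶⟩| = ord(u⁶) = 23. With |G| = 23, by Lagrange [G : ⟨u⁶⟩] = 23/23 = 1.

Answer: 1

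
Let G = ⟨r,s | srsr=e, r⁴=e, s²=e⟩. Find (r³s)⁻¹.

The order of (r³s) is 2 (smallest k with (r³s)ᵏ = e), so (r³s)⁻¹ = (r³s)¹ = r³s.
Check: (r³s) · (r³s) → (r³s) · r³ = s;   s · s = e, giving e as required.

Answer: r³s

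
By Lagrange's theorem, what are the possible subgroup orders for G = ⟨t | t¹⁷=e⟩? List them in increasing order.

|G| = 17 = 17. By Lagrange's theorem the order of any subgroup divides 17; the divisors of 17 are 1, 17.

Answer: 1, 17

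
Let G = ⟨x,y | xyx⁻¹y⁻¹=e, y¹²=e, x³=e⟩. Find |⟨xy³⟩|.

|⟨xy³⟩| equals the order of xy³. Compute successive powers until reaching e:
  (xy³)¹ = xy³, (xy³)² = x²y⁶, (xy³)³ = y⁹, (xy³)⁴ = x, (xy³)⁵ = x²y³, (xy³)⁶ = y⁶, (xy³)⁷ = xy⁹, (xy³)⁸ = x², (xy³)⁹ = y³, (xy³)¹⁰ = xy⁶, (xy³)¹¹ = x²y⁹, (xy³)¹² = e.
The smallest positive k with (xy³)ᵏ = e is 12, so |⟨xy³⟩| = 12.

Answer: 12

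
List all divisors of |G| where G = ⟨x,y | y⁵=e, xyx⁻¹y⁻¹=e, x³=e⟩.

|G| = 15 = 3 · 5. By Lagrange's theorem the order of any subgroup divides 15; the divisors of 15 are 1, 3, 5, 15.

Answer: 1, 3, 5, 15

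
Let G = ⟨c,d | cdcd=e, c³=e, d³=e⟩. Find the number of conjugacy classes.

The conjugacy classes (representative and size) are:
  [e] (size 1), [dc²] (size 4), [d²c] (size 4), [c²d²] (size 3).
Class equation: 1 + 4 + 4 + 3 = 12 = |G|. So G has 4 conjugacy classes.

Answer: 4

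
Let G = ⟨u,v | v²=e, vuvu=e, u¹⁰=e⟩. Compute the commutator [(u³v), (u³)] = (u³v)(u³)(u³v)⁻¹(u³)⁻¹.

[(u³v), (u³)] = (u³v)·(u³)·(u³v)⁻¹·(u³)⁻¹.
  (u³v) · (u³) = v
  v · (u³v) = u⁷
  (u⁷) · (u⁷) = u⁴

Answer: u⁴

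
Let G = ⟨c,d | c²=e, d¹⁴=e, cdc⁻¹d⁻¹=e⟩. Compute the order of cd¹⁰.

Compute successive powers until reaching e:
  (cd¹⁰)¹ = cd¹⁰, (cd¹⁰)² = d⁶, (cd¹⁰)³ = cd², (cd¹⁰)⁴ = d¹², (cd¹⁰)⁵ = cd⁸, (cd¹⁰)⁶ = d⁴, (cd¹⁰)⁷ = c, (cd¹⁰)⁸ = d¹⁰, (cd¹⁰)⁹ = cd⁶, (cd¹⁰)¹⁰ = d², (cd¹⁰)¹¹ = cd¹², (cd¹⁰)¹² = d⁸, (cd¹⁰)¹³ = cd⁴, (cd¹⁰)¹⁴ = e.
The smallest positive k with (cd¹⁰)ᵏ = e is 14.

Answer: 14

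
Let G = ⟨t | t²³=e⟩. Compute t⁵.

Compute successive powers of t, reducing at each step:
  t²: t · t = t²
  t³: (t²) · t = t³
  t⁴: (t³) · t = t⁴
  t⁵: (t⁴) · t = t⁵

Answer: t⁵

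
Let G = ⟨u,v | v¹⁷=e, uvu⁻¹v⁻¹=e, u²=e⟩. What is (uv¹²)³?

Compute successive powers of (uv¹²), reducing at each step:
  (uv¹²)²: (uv¹²) · u = v¹²;   (v¹²) · v¹² = v⁷
  (uv¹²)³: (v⁷) · u = uv⁷;   (uv⁷) · v¹² = uv²

Answer: uv²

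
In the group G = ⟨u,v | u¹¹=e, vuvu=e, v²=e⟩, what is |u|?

Compute successive powers until reaching e:
  u¹ = u, u² = u², u³ = u³, u⁴ = u⁴, u⁵ = u⁵, u⁶ = u⁶, u⁷ = u⁷, u⁸ = u⁸, u⁹ = u⁹, u¹⁰ = u¹⁰, u¹¹ = e.
The smallest positive k with uᵏ = e is 11.

Answer: 11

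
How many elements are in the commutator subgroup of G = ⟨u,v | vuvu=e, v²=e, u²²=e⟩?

G' = [G, G] is generated by all commutators. The generator-pair commutators are: [u, v] = u².
The subgroup they normally generate is {e, u², u⁴, u⁶, u⁸, u¹⁰, u¹², u¹⁴, u¹⁶, u¹⁸, u²⁰}, of order 11.
Check: |G/G'| = 44/11 = 4 is the order of the abelianisation.

Answer: 11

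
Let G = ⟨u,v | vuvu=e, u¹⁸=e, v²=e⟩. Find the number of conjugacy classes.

The conjugacy classes (representative and size) are:
  [e] (size 1), [u] (size 2), [u²] (size 2), [u³] (size 2), [u¹⁴] (size 2), [u⁵] (size 2), [u¹²] (size 2), [u⁷] (size 2), [u¹⁰] (size 2), [u⁹] (size 1), [u¹⁰v] (size 9), [uv] (size 9).
Class equation: 1 + 2 + 2 + 2 + 2 + 2 + 2 + 2 + 2 + 1 + 9 + 9 = 36 = |G|. So G has 12 conjugacy classes.

Answer: 12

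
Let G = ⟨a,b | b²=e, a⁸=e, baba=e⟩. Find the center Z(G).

An element z ∈ Z(G) iff z commutes with every generator.
For example a⁴ is central: (a⁴)·a = a⁵ = a·(a⁴); (a⁴)·b = a⁴b = b·(a⁴).
Whereas a ∉ Z(G) since a·b = ab ≠ a⁷b = b·a.
Checking each of the 16 elements this way gives Z(G) = {e, a⁴}, of order 2.

Answer: {e, a⁴}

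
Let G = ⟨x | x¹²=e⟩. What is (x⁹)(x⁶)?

Compute (x⁹) · (x⁶) by multiplying left to right and reducing via the relations at each step:
  (x⁹) · x⁶ = x³

Answer: x³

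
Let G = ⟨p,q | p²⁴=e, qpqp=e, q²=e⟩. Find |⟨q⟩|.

|⟨q⟩| equals the order of q. Compute successive powers until reaching e:
  q¹ = q, q² = e.
The smallest positive k with qᵏ = e is 2, so |⟨q⟩| = 2.

Answer: 2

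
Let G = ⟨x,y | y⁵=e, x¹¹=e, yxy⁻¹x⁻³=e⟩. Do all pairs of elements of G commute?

x·y = xy but y·x = x³y, so x·y ≠ y·x and G is not abelian.

Answer: No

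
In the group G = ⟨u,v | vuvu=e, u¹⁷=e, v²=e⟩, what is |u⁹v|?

Compute successive powers until reaching e:
  (u⁹v)¹ = u⁹v, (u⁹v)² = e.
The smallest positive k with (u⁹v)ᵏ = e is 2.

Answer: 2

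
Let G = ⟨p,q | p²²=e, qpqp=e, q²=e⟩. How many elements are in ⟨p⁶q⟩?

|⟨p⁶q⟩| equals the order of p⁶q. Compute successive powers until reaching e:
  (p⁶q)¹ = p⁶q, (p⁶q)² = e.
The smallest positive k with (p⁶q)ᵏ = e is 2, so |⟨p⁶q⟩| = 2.

Answer: 2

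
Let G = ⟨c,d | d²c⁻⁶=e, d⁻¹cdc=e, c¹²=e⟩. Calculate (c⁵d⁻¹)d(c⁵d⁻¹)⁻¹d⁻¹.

[(c⁵d⁻¹), d] = (c⁵d⁻¹)·d·(c⁵d⁻¹)⁻¹·d⁻¹.
  (c⁵d⁻¹) · d = c⁵
  (c⁵) · (c⁵d) = c⁴d⁻¹
  (c⁴d⁻¹) · (d⁻¹) = c¹⁰

Answer: c¹⁰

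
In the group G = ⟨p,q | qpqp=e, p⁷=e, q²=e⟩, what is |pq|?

Compute successive powers until reaching e:
  (pq)¹ = pq, (pq)² = e.
The smallest positive k with (pq)ᵏ = e is 2.

Answer: 2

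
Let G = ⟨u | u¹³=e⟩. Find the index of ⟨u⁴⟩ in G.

First find ord(u⁴) by computing successive powers:
  (u⁴)¹ = u⁴, (u⁴)² = u⁸, (u⁴)³ = u¹², (u⁴)⁴ = u³, (u⁴)⁵ = u⁷, (u⁴)⁶ = u¹¹, (u⁴)⁷ = u², (u⁴)⁸ = u⁶, (u⁴)⁹ = u¹⁰, (u⁴)¹⁰ = u, (u⁴)¹¹ = u⁵, (u⁴)¹² = u⁹, (u⁴)¹³ = e.
So |⟨u⁴⟩| = ord(u⁴) = 13. With |G| = 13, by Lagrange [G : ⟨u⁴⟩] = 13/13 = 1.

Answer: 1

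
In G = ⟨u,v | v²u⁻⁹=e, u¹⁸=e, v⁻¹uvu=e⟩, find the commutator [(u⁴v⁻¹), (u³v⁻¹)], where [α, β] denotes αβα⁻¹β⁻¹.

[(u⁴v⁻¹), (u³v⁻¹)] = (u⁴v⁻¹)·(u³v⁻¹)·(u⁴v⁻¹)⁻¹·(u³v⁻¹)⁻¹.
  (u⁴v⁻¹) · (u³v⁻¹) = u¹⁰
  (u¹⁰) · (u⁴v) = u⁵v⁻¹
  (u⁵v⁻¹) · (u³v) = u²

Answer: u²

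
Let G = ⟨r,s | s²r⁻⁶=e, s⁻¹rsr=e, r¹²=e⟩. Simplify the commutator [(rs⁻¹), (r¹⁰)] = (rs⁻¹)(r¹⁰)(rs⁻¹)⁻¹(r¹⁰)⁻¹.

[(rs⁻¹), (r¹⁰)] = (rs⁻¹)·(r¹⁰)·(rs⁻¹)⁻¹·(r¹⁰)⁻¹.
  (rs⁻¹) · (r¹⁰) = r³s⁻¹
  (r³s⁻¹) · (rs) = r²
  (r²) · (r²) = r⁴

Answer: r⁴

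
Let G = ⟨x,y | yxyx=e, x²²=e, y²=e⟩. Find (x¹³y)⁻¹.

The order of (x¹³y) is 2 (smallest k with (x¹³y)ᵏ = e), so (x¹³y)⁻¹ = (x¹³y)¹ = x¹³y.
Check: (x¹³y) · (x¹³y) → (x¹³y) · x¹³ = y;   y · y = e, giving e as required.

Answer: x¹³y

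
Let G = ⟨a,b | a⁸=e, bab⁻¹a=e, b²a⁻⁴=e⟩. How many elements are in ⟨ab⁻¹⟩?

|⟨ab⁻¹⟩| equals the order of ab⁻¹. Compute successive powers until reaching e:
  (ab⁻¹)¹ = ab⁻¹, (ab⁻¹)² = a⁴, (ab⁻¹)³ = ab, (ab⁻¹)⁴ = e.
The smallest positive k with (ab⁻¹)ᵏ = e is 4, so |⟨ab⁻¹⟩| = 4.

Answer: 4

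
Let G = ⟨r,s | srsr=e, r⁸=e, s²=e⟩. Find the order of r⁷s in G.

Compute successive powers until reaching e:
  (r⁷s)¹ = r⁷s, (r⁷s)² = e.
The smallest positive k with (r⁷s)ᵏ = e is 2.

Answer: 2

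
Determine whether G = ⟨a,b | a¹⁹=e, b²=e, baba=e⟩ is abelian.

a·b = ab but b·a = a¹⁸b, so a·b ≠ b·a and G is not abelian.

Answer: No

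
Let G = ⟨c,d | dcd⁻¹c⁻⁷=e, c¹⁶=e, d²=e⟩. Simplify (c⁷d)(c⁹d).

Compute (c⁷d) · (c⁹d) by multiplying left to right and reducing via the relations at each step:
  (c⁷d) · c⁹ = c⁶d
  (c⁶d) · d = c⁶

Answer: c⁶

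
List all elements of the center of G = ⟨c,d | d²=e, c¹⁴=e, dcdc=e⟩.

An element z ∈ Z(G) iff z commutes with every generator.
For example c⁷ is central: (c⁷)·c = c⁸ = c·(c⁷); (c⁷)·d = c⁷d = d·(c⁷).
Whereas c ∉ Z(G) since c·d = cd ≠ c¹³d = d·c.
Checking each of the 28 elements this way gives Z(G) = {e, c⁷}, of order 2.

Answer: {e, c⁷}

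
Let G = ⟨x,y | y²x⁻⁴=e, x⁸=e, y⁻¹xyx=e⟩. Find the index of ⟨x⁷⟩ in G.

First find ord(x⁷) by computing successive powers:
  (x⁷)¹ = x⁷, (x⁷)² = x⁶, (x⁷)³ = x⁵, (x⁷)⁴ = x⁴, (x⁷)⁵ = x³, (x⁷)⁶ = x², (x⁷)⁷ = x, (x⁷)⁸ = e.
So |⟨x⁷⟩| = ord(x⁷) = 8. With |G| = 16, by Lagrange [G : ⟨x⁷⟩] = 16/8 = 2.

Answer: 2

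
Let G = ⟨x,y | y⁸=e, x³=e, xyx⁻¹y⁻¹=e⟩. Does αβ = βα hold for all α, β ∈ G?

Each pair of generators commutes: x·y = xy = y·x. Since the generators pairwise commute, every element of G commutes with every other, so G is abelian.

Answer: Yes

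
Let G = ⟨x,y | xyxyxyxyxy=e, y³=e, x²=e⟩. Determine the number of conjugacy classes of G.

The conjugacy classes (representative and size) are:
  [e] (size 1), [xyxy²xyxy²x] (size 15), [yxyxy²x] (size 20), [xy²xy²x] (size 12), [y²xyxy²] (size 12).
Class equation: 1 + 15 + 20 + 12 + 12 = 60 = |G|. So G has 5 conjugacy classes.

Answer: 5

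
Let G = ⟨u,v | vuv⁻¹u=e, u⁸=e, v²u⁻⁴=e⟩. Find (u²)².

Compute successive powers of (u²), reducing at each step:
  (u²)²: (u²) · u² = u⁴

Answer: u⁴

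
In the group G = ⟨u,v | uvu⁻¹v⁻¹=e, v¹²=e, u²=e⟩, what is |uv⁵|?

Compute successive powers until reaching e:
  (uv⁵)¹ = uv⁵, (uv⁵)² = v¹⁰, (uv⁵)³ = uv³, (uv⁵)⁴ = v⁸, (uv⁵)⁵ = uv, (uv⁵)⁶ = v⁶, (uv⁵)⁷ = uv¹¹, (uv⁵)⁸ = v⁴, (uv⁵)⁹ = uv⁹, (uv⁵)¹⁰ = v², (uv⁵)¹¹ = uv⁷, (uv⁵)¹² = e.
The smallest positive k with (uv⁵)ᵏ = e is 12.

Answer: 12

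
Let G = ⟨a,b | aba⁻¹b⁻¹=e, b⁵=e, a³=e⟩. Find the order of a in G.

Compute successive powers until reaching e:
  a¹ = a, a² = a², a³ = e.
The smallest positive k with aᵏ = e is 3.

Answer: 3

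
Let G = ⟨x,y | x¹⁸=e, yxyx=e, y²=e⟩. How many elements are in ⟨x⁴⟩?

|⟨x⁴⟩| equals the order of x⁴. Compute successive powers until reaching e:
  (x⁴)¹ = x⁴, (x⁴)² = x⁸, (x⁴)³ = x¹², (x⁴)⁴ = x¹⁶, (x⁴)⁵ = x², (x⁴)⁶ = x⁶, (x⁴)⁷ = x¹⁰, (x⁴)⁸ = x¹⁴, (x⁴)⁹ = e.
The smallest positive k with (x⁴)ᵏ = e is 9, so |⟨x⁴⟩| = 9.

Answer: 9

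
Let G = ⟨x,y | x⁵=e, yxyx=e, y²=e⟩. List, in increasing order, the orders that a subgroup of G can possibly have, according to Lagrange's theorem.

|G| = 10 = 2 · 5. By Lagrange's theorem the order of any subgroup divides 10; the divisors of 10 are 1, 2, 5, 10.

Answer: 1, 2, 5, 10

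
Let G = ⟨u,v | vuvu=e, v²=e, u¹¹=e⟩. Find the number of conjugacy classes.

The conjugacy classes (representative and size) are:
  [e] (size 1), [u¹⁰] (size 2), [u²] (size 2), [u³] (size 2), [u⁷] (size 2), [u⁶] (size 2), [u²v] (size 11).
Class equation: 1 + 2 + 2 + 2 + 2 + 2 + 11 = 22 = |G|. So G has 7 conjugacy classes.

Answer: 7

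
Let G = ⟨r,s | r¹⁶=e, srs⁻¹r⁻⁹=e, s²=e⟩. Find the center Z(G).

An element z ∈ Z(G) iff z commutes with every generator.
For example r² is central: (r²)·r = r³ = r·(r²); (r²)·s = r²s = s·(r²).
Whereas r ∉ Z(G) since r·s = rs ≠ r⁹s = s·r.
Checking each of the 32 elements this way gives Z(G) = {e, r², r⁴, r⁶, r⁸, r¹⁰, r¹², r¹⁴}, of order 8.

Answer: {e, r², r⁴, r⁶, r⁸, r¹⁰, r¹², r¹⁴}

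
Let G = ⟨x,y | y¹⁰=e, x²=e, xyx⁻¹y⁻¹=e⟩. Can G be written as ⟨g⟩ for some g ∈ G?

|G| = 20, but the maximum element order in G is 10 < 20. No single element generates all of G, so G is not cyclic.

Answer: No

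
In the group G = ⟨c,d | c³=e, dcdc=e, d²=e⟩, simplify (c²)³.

Compute successive powers of (c²), reducing at each step:
  (c²)²: (c²) · c² = c
  (c²)³: c · c² = e

Answer: e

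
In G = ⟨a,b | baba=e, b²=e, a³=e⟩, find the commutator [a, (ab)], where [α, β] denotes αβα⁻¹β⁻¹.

[a, (ab)] = a·(ab)·a⁻¹·(ab)⁻¹.
  a · (ab) = a²b
  (a²b) · (a²) = b
  b · (ab) = a²

Answer: a²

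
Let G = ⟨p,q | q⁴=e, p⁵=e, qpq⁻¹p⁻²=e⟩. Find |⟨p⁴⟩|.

|⟨p⁴⟩| equals the order of p⁴. Compute successive powers until reaching e:
  (p⁴)¹ = p⁴, (p⁴)² = p³, (p⁴)³ = p², (p⁴)⁴ = p, (p⁴)⁵ = e.
The smallest positive k with (p⁴)ᵏ = e is 5, so |⟨p⁴⟩| = 5.

Answer: 5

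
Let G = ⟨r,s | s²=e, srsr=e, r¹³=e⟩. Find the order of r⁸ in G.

Compute successive powers until reaching e:
  (r⁸)¹ = r⁸, (r⁸)² = r³, (r⁸)³ = r¹¹, (r⁸)⁴ = r⁶, (r⁸)⁵ = r, (r⁸)⁶ = r⁹, (r⁸)⁷ = r⁴, (r⁸)⁸ = r¹², (r⁸)⁹ = r⁷, (r⁸)¹⁰ = r², (r⁸)¹¹ = r¹⁰, (r⁸)¹² = r⁵, (r⁸)¹³ = e.
The smallest positive k with (r⁸)ᵏ = e is 13.

Answer: 13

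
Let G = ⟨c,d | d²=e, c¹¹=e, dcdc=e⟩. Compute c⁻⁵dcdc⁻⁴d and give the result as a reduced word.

Multiply left to right, reducing at each step:
  (c⁶) · d = c⁶d
  (c⁶d) · c = c⁵d
  (c⁵d) · d = c⁵
  (c⁵) · c⁻⁴ = c
  c · d = cd

Answer: cd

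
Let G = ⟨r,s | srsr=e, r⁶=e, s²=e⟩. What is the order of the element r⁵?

Compute successive powers until reaching e:
  (r⁵)¹ = r⁵, (r⁵)² = r⁴, (r⁵)³ = r³, (r⁵)⁴ = r², (r⁵)⁵ = r, (r⁵)⁶ = e.
The smallest positive k with (r⁵)ᵏ = e is 6.

Answer: 6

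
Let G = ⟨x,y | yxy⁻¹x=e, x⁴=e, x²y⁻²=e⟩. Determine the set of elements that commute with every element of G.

An element z ∈ Z(G) iff z commutes with every generator.
For example x² is central: (x²)·x = x³ = x·(x²); (x²)·y = y⁻¹ = y·(x²).
Whereas x ∉ Z(G) since x·y = xy ≠ xy⁻¹ = y·x.
Checking each of the 8 elements this way gives Z(G) = {e, x²}, of order 2.

Answer: {e, x²}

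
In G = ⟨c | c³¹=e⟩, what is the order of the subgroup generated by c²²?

|⟨c²²⟩| equals the order of c²². Compute successive powers until reaching e:
  (c²²)¹ = c²², (c²²)² = c¹³, (c²²)³ = c⁴, (c²²)⁴ = c²⁶, (c²²)⁵ = c¹⁷, (c²²)⁶ = c⁸, (c²²)⁷ = c³⁰, (c²²)⁸ = c²¹, (c²²)⁹ = c¹², (c²²)¹⁰ = c³, (c²²)¹¹ = c²⁵, (c²²)¹² = c¹⁶, (c²²)¹³ = c⁷, (c²²)¹⁴ = c²⁹, (c²²)¹⁵ = c²⁰, (c²²)¹⁶ = c¹¹, (c²²)¹⁷ = c², (c²²)¹⁸ = c²⁴, (c²²)¹⁹ = c¹⁵, (c²²)²⁰ = c⁶, (c²²)²¹ = c²⁸, (c²²)²² = c¹⁹, (c²²)²³ = c¹⁰, (c²²)²⁴ = c, (c²²)²⁵ = c²³, (c²²)²⁶ = c¹⁴, (c²²)²⁷ = c⁵, (c²²)²⁸ = c²⁷, (c²²)²⁹ = c¹⁸, (c²²)³⁰ = c⁹, (c²²)³¹ = e.
The smallest positive k with (c²²)ᵏ = e is 31, so |⟨c²²⟩| = 31.

Answer: 31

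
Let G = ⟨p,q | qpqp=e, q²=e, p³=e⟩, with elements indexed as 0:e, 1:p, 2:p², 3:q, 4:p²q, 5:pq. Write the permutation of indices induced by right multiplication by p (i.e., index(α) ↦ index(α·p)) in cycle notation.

(0 1 2)(3 4 5)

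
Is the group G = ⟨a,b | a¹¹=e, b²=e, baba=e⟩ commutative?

a·b = ab but b·a = a¹⁰b, so a·b ≠ b·a and G is not abelian.

Answer: No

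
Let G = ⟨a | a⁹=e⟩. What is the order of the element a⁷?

Compute successive powers until reaching e:
  (a⁷)¹ = a⁷, (a⁷)² = a⁵, (a⁷)³ = a³, (a⁷)⁴ = a, (a⁷)⁵ = a⁸, (a⁷)⁶ = a⁶, (a⁷)⁷ = a⁴, (a⁷)⁸ = a², (a⁷)⁹ = e.
The smallest positive k with (a⁷)ᵏ = e is 9.

Answer: 9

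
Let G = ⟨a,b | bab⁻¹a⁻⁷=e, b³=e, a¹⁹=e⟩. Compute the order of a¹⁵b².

Compute successive powers until reaching e:
  (a¹⁵b²)¹ = a¹⁵b², (a¹⁵b²)² = a⁹b, (a¹⁵b²)³ = e.
The smallest positive k with (a¹⁵b²)ᵏ = e is 3.

Answer: 3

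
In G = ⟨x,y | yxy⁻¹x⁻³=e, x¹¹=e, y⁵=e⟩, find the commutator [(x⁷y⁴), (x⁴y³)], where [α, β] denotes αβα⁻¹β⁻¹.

[(x⁷y⁴), (x⁴y³)] = (x⁷y⁴)·(x⁴y³)·(x⁷y⁴)⁻¹·(x⁴y³)⁻¹.
  (x⁷y⁴) · (x⁴y³) = xy²
  (xy²) · (xy) = x¹⁰y³
  (x¹⁰y³) · (x⁸y²) = x⁶

Answer: x⁶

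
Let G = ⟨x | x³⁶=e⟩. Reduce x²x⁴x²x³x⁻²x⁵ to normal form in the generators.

Multiply left to right, reducing at each step:
  (x²) · x⁴ = x⁶
  (x⁶) · x² = x⁸
  (x⁸) · x³ = x¹¹
  (x¹¹) · x⁻² = x⁹
  (x⁹) · x⁵ = x¹⁴

Answer: x¹⁴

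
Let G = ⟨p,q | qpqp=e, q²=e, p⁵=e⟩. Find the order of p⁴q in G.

Compute successive powers until reaching e:
  (p⁴q)¹ = p⁴q, (p⁴q)² = e.
The smallest positive k with (p⁴q)ᵏ = e is 2.

Answer: 2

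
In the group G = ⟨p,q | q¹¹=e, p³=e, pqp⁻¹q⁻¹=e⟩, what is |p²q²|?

Compute successive powers until reaching e:
  (p²q²)¹ = p²q², (p²q²)² = pq⁴, (p²q²)³ = q⁶, (p²q²)⁴ = p²q⁸, (p²q²)⁵ = pq¹⁰, (p²q²)⁶ = q, (p²q²)⁷ = p²q³, (p²q²)⁸ = pq⁵, (p²q²)⁹ = q⁷, (p²q²)¹⁰ = p²q⁹, (p²q²)¹¹ = p, (p²q²)¹² = q², (p²q²)¹³ = p²q⁴, (p²q²)¹⁴ = pq⁶, (p²q²)¹⁵ = q⁸, (p²q²)¹⁶ = p²q¹⁰, (p²q²)¹⁷ = pq, (p²q²)¹⁸ = q³, (p²q²)¹⁹ = p²q⁵, (p²q²)²⁰ = pq⁷, (p²q²)²¹ = q⁹, (p²q²)²² = p², (p²q²)²³ = pq², (p²q²)²⁴ = q⁴, (p²q²)²⁵ = p²q⁶, (p²q²)²⁶ = pq⁸, (p²q²)²⁷ = q¹⁰, (p²q²)²⁸ = p²q, (p²q²)²⁹ = pq³, (p²q²)³⁰ = q⁵, (p²q²)³¹ = p²q⁷, (p²q²)³² = pq⁹, (p²q²)³³ = e.
The smallest positive k with (p²q²)ᵏ = e is 33.

Answer: 33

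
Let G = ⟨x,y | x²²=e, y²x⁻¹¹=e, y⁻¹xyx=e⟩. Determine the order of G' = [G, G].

G' = [G, G] is generated by all commutators. The generator-pair commutators are: [x, y] = x².
The subgroup they normally generate is {e, x², x⁴, x⁶, x⁸, x¹⁰, x¹², x¹⁴, x¹⁶, x¹⁸, x²⁰}, of order 11.
Check: |G/G'| = 44/11 = 4 is the order of the abelianisation.

Answer: 11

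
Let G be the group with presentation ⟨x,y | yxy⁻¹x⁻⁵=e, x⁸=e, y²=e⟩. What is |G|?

Enumerate words in the generators, reducing via the relations: the distinct elements are
  {e, x, y, xy, x², x³, x⁴, x⁵, x⁶, x⁷, x²y, x³y, x⁴y, x⁵y, x⁶y, x⁷y}.
No further products give new elements, so |G| = 16.

Answer: 16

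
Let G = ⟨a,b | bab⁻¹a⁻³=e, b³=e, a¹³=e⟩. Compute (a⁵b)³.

Compute successive powers of (a⁵b), reducing at each step:
  (a⁵b)²: (a⁵b) · a⁵ = a⁷b;   (a⁷b) · b = a⁷b²
  (a⁵b)³: (a⁷b²) · a⁵ = b²;   (b²) · b = e

Answer: e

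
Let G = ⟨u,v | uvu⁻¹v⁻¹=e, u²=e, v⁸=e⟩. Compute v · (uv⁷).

Compute v · (uv⁷) by multiplying left to right and reducing via the relations at each step:
  v · u = uv
  (uv) · v⁷ = u

Answer: u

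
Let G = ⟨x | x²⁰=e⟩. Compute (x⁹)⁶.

Compute successive powers of (x⁹), reducing at each step:
  (x⁹)²: (x⁹) · x⁹ = x¹⁸
  (x⁹)³: (x¹⁸) · x⁹ = x⁷
  (x⁹)⁴: (x⁷) · x⁹ = x¹⁶
  (x⁹)⁵: (x¹⁶) · x⁹ = x⁵
  (x⁹)⁶: (x⁵) · x⁹ = x¹⁴

Answer: x¹⁴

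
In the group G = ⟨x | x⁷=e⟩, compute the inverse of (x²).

The order of (x²) is 7 (smallest k with (x²)ᵏ = e), so (x²)⁻¹ = (x²)⁶ = x⁵.
Check: (x²) · (x⁵) → (x²) · x⁵ = e, giving e as required.

Answer: x⁵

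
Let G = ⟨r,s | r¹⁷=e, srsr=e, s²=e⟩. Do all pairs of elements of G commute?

r·s = rs but s·r = r¹⁶s, so r·s ≠ s·r and G is not abelian.

Answer: No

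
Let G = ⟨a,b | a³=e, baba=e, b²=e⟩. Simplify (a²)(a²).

Compute (a²) · (a²) by multiplying left to right and reducing via the relations at each step:
  (a²) · a² = a

Answer: a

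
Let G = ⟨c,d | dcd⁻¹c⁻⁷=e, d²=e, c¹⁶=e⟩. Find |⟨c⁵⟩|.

|⟨c⁵⟩| equals the order of c⁵. Compute successive powers until reaching e:
  (c⁵)¹ = c⁵, (c⁵)² = c¹⁰, (c⁵)³ = c¹⁵, (c⁵)⁴ = c⁴, (c⁵)⁵ = c⁹, (c⁵)⁶ = c¹⁴, (c⁵)⁷ = c³, (c⁵)⁸ = c⁸, (c⁵)⁹ = c¹³, (c⁵)¹⁰ = c², (c⁵)¹¹ = c⁷, (c⁵)¹² = c¹², (c⁵)¹³ = c, (c⁵)¹⁴ = c⁶, (c⁵)¹⁵ = c¹¹, (c⁵)¹⁶ = e.
The smallest positive k with (c⁵)ᵏ = e is 16, so |⟨c⁵⟩| = 16.

Answer: 16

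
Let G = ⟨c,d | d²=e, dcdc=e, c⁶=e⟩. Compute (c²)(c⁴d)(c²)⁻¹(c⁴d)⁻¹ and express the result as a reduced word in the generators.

[(c²), (c⁴d)] = (c²)·(c⁴d)·(c²)⁻¹·(c⁴d)⁻¹.
  (c²) · (c⁴d) = d
  d · (c⁴) = c²d
  (c²d) · (c⁴d) = c⁴

Answer: c⁴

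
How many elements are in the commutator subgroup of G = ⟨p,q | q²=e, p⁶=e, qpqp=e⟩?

G' = [G, G] is generated by all commutators. The generator-pair commutators are: [p, q] = p².
The subgroup they normally generate is {e, p², p⁴}, of order 3.
Check: |G/G'| = 12/3 = 4 is the order of the abelianisation.

Answer: 3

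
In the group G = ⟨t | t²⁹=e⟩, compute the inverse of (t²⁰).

The order of (t²⁰) is 29 (smallest k with (t²⁰)ᵏ = e), so (t²⁰)⁻¹ = (t²⁰)²⁸ = t⁹.
Check: (t²⁰) · (t⁹) → (t²⁰) · t⁹ = e, giving e as required.

Answer: t⁹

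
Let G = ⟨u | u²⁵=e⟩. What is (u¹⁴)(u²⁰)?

Compute (u¹⁴) · (u²⁰) by multiplying left to right and reducing via the relations at each step:
  (u¹⁴) · u²⁰ = u⁹

Answer: u⁹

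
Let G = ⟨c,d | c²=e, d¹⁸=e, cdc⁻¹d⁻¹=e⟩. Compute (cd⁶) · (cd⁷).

Compute (cd⁶) · (cd⁷) by multiplying left to right and reducing via the relations at each step:
  (cd⁶) · c = d⁶
  (d⁶) · d⁷ = d¹³

Answer: d¹³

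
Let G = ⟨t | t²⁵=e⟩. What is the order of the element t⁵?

Compute successive powers until reaching e:
  (t⁵)¹ = t⁵, (t⁵)² = t¹⁰, (t⁵)³ = t¹⁵, (t⁵)⁴ = t²⁰, (t⁵)⁵ = e.
The smallest positive k with (t⁵)ᵏ = e is 5.

Answer: 5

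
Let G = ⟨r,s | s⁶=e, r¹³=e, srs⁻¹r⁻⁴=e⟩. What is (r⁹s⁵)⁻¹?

The order of (r⁹s⁵) is 6 (smallest k with (r⁹s⁵)ᵏ = e), so (r⁹s⁵)⁻¹ = (r⁹s⁵)⁵ = r³s.
Check: (r⁹s⁵) · (r³s) → (r⁹s⁵) · r³ = s⁵;   (s⁵) · s = e, giving e as required.

Answer: r³s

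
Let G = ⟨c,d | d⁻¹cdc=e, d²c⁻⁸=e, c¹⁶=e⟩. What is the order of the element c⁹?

Compute successive powers until reaching e:
  (c⁹)¹ = c⁹, (c⁹)² = c², (c⁹)³ = c¹¹, (c⁹)⁴ = c⁴, (c⁹)⁵ = c¹³, (c⁹)⁶ = c⁶, (c⁹)⁷ = c¹⁵, (c⁹)⁸ = c⁸, (c⁹)⁹ = c, (c⁹)¹⁰ = c¹⁰, (c⁹)¹¹ = c³, (c⁹)¹² = c¹², (c⁹)¹³ = c⁵, (c⁹)¹⁴ = c¹⁴, (c⁹)¹⁵ = c⁷, (c⁹)¹⁶ = e.
The smallest positive k with (c⁹)ᵏ = e is 16.

Answer: 16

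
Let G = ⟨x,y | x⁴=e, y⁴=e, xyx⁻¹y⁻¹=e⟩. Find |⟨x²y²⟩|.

|⟨x²y²⟩| equals the order of x²y². Compute successive powers until reaching e:
  (x²y²)¹ = x²y², (x²y²)² = e.
The smallest positive k with (x²y²)ᵏ = e is 2, so |⟨x²y²⟩| = 2.

Answer: 2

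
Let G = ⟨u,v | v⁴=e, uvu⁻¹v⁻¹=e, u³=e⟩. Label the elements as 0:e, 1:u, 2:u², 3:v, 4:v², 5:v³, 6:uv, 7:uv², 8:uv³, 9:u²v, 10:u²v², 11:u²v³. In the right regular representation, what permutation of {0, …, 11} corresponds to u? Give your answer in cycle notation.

(0 1 2)(3 6 9)(4 7 10)(5 8 11)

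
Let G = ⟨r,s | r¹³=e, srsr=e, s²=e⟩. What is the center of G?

An element z ∈ Z(G) iff z commutes with every generator.
For example e is central: e·r = r = r·e; e·s = s = s·e.
Whereas r ∉ Z(G) since r·s = rs ≠ r¹²s = s·r.
Checking each of the 26 elements this way gives Z(G) = {e}, of order 1.

Answer: {e}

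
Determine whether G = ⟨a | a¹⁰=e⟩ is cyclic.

|G| = 10. The element a has order 10 (its powers give 10 distinct elements), so ⟨a⟩ = G and G is cyclic.

Answer: Yes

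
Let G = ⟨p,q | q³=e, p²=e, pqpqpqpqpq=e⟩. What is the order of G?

Enumerate words in the generators, reducing via the relations: the distinct elements are
  {e, p, q, pq, qp, q², pqp, pq², qpq, q²p, pqpq, pq²p, qpqp, qpq², q²pq, pqpqp, pqpq², pq²pq, qpq²p, q²pqp, q²pq², pqpq²p, pq²pqp, pq²pq², qpqpq², qpq²pq, q²pqpq, q²pq²p, pqpq²pq, pq²pqpq, pq²pq²p, qpqpq²p, qpq²pqp, qpq²pq², q²pqpq², q²pq²pq, pqpq²pqp, pqpq²pq², pq²pqpq², qpqpq²pq, qpq²pqpq, q²pqpq²p, q²pq²pqp, pqpq²pqpq, pq²pqpq²p, qpqpq²pq², qpq²pqpq², q²pqpq²pq, q²pq²pqpq, pqpq²pqpq², pq²pqpq²pq, qpq²pqpq²p, q²pqpq²pqp, q²pqpq²pq², q²pq²pqpq², pqpq²pqpq²p, pq²pqpq²pqp, pq²pqpq²pq², qpq²pqpq²pq, pqpq²pqpq²pq}.
No further products give new elements, so |G| = 60.

Answer: 60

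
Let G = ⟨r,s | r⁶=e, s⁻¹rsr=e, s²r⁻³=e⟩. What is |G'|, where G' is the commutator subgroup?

G' = [G, G] is generated by all commutators. The generator-pair commutators are: [r, s] = r².
The subgroup they normally generate is {e, r², r⁴}, of order 3.
Check: |G/G'| = 12/3 = 4 is the order of the abelianisation.

Answer: 3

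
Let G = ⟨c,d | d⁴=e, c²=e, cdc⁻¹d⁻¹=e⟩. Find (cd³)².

Compute successive powers of (cd³), reducing at each step:
  (cd³)²: (cd³) · c = d³;   (d³) · d³ = d²

Answer: d²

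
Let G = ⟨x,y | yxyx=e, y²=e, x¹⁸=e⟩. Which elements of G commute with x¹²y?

⟨x¹²y⟩ ⊆ C_G(x¹²y) since powers of x¹²y commute with x¹²y; so |C_G(x¹²y)| ≥ |⟨x¹²y⟩| = 2.
By orbit–stabilizer, |C_G(x¹²y)| = |G| / |conj. class of x¹²y| = 36 / 9 = 4.
The 4 elements commuting with x¹²y are {e, x⁹, x³y, x¹²y}.

Answer: {e, x⁹, x³y, x¹²y}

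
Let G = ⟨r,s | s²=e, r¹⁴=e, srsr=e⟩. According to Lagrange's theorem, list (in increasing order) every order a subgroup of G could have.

|G| = 28 = 2² · 7. By Lagrange's theorem the order of any subgroup divides 28; the divisors of 28 are 1, 2, 4, 7, 14, 28.

Answer: 1, 2, 4, 7, 14, 28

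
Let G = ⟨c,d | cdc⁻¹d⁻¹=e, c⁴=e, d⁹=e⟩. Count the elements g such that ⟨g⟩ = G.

G is cyclic of order 36. An element generates G iff its order is 36, and a cyclic group of order 36 has exactly φ(36) = 12 such elements.

Answer: 12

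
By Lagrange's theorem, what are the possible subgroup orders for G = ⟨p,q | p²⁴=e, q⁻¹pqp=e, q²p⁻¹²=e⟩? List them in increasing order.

|G| = 48 = 2⁴ · 3. By Lagrange's theorem the order of any subgroup divides 48; the divisors of 48 are 1, 2, 3, 4, 6, 8, 12, 16, 24, 48.

Answer: 1, 2, 3, 4, 6, 8, 12, 16, 24, 48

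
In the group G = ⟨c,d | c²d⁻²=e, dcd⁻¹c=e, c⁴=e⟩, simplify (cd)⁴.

Compute successive powers of (cd), reducing at each step:
  (cd)²: (cd) · c = d;   d · d = c²
  (cd)³: (c²) · c = c³;   (c³) · d = cd⁻¹
  (cd)⁴: (cd⁻¹) · c = d⁻¹;   (d⁻¹) · d = e

Answer: e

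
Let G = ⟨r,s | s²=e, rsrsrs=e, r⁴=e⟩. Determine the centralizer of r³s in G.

⟨r³s⟩ ⊆ C_G(r³s) since powers of r³s commute with r³s; so |C_G(r³s)| ≥ |⟨r³s⟩| = 3.
By orbit–stabilizer, |C_G(r³s)| = |G| / |conj. class of r³s| = 24 / 8 = 3.
The 3 elements commuting with r³s are {e, r³s, sr}.

Answer: {e, r³s, sr}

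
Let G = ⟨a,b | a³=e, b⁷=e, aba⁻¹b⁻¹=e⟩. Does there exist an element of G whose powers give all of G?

|G| = 21. The element ab has order 21 (its powers give 21 distinct elements), so ⟨ab⟩ = G and G is cyclic.

Answer: Yes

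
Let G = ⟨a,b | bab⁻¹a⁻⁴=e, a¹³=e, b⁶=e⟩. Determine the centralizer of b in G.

⟨b⟩ ⊆ C_G(b) since powers of b commute with b; so |C_G(b)| ≥ |⟨b⟩| = 6.
By orbit–stabilizer, |C_G(b)| = |G| / |conj. class of b| = 78 / 13 = 6.
The 6 elements commuting with b are {e, b, b², b³, b⁴, b⁵}.

Answer: {e, b, b², b³, b⁴, b⁵}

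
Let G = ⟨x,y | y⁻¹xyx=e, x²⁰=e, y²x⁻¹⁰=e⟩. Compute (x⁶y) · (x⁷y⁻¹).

Compute (x⁶y) · (x⁷y⁻¹) by multiplying left to right and reducing via the relations at each step:
  (x⁶y) · x⁷ = x⁹y⁻¹
  (x⁹y⁻¹) · y⁻¹ = x¹⁹

Answer: x¹⁹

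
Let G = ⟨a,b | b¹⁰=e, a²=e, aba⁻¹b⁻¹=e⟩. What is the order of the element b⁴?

Compute successive powers until reaching e:
  (b⁴)¹ = b⁴, (b⁴)² = b⁸, (b⁴)³ = b², (b⁴)⁴ = b⁶, (b⁴)⁵ = e.
The smallest positive k with (b⁴)ᵏ = e is 5.

Answer: 5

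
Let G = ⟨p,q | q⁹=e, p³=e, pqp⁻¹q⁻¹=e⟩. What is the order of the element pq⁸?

Compute successive powers until reaching e:
  (pq⁸)¹ = pq⁸, (pq⁸)² = p²q⁷, (pq⁸)³ = q⁶, (pq⁸)⁴ = pq⁵, (pq⁸)⁵ = p²q⁴, (pq⁸)⁶ = q³, (pq⁸)⁷ = pq², (pq⁸)⁸ = p²q, (pq⁸)⁹ = e.
The smallest positive k with (pq⁸)ᵏ = e is 9.

Answer: 9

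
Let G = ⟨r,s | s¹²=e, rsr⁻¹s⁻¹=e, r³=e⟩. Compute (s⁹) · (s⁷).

Compute (s⁹) · (s⁷) by multiplying left to right and reducing via the relations at each step:
  (s⁹) · s⁷ = s⁴

Answer: s⁴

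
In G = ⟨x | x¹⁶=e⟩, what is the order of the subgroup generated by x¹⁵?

|⟨x¹⁵⟩| equals the order of x¹⁵. Compute successive powers until reaching e:
  (x¹⁵)¹ = x¹⁵, (x¹⁵)² = x¹⁴, (x¹⁵)³ = x¹³, (x¹⁵)⁴ = x¹², (x¹⁵)⁵ = x¹¹, (x¹⁵)⁶ = x¹⁰, (x¹⁵)⁷ = x⁹, (x¹⁵)⁸ = x⁸, (x¹⁵)⁹ = x⁷, (x¹⁵)¹⁰ = x⁶, (x¹⁵)¹¹ = x⁵, (x¹⁵)¹² = x⁴, (x¹⁵)¹³ = x³, (x¹⁵)¹⁴ = x², (x¹⁵)¹⁵ = x, (x¹⁵)¹⁶ = e.
The smallest positive k with (x¹⁵)ᵏ = e is 16, so |⟨x¹⁵⟩| = 16.

Answer: 16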